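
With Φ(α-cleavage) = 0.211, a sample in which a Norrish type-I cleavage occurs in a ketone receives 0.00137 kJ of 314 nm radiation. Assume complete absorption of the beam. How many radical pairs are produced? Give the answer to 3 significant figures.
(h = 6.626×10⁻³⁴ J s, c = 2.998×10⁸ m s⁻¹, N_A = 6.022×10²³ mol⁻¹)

Photon energy at 314 nm: hc/λ = (6.626×10⁻³⁴)(2.998×10⁸)/(314×10⁻⁹) = 6.326×10⁻¹⁹ J.
Incident energy: 0.00137 kJ = 1.37 J.
Photons incident: 1.37 / 6.326×10⁻¹⁹ = 2.166×10¹⁸, i.e. 2.166×10¹⁸/6.022×10²³ = 3.597×10⁻⁶ mol.
Product: Φ × n_abs = 0.211 × 3.597×10⁻⁶ = 7.590×10⁻⁷ mol.
As a count: 7.590×10⁻⁷ × 6.022×10²³ = 4.57×10¹⁷.

4.57×10¹⁷ radical pairs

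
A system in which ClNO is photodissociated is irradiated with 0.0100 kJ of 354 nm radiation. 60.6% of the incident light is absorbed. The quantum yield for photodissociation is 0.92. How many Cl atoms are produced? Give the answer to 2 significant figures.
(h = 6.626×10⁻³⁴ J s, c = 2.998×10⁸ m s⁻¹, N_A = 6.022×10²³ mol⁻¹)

Photon energy at 354 nm: hc/λ = (6.626×10⁻³⁴)(2.998×10⁸)/(354×10⁻⁹) = 5.612×10⁻¹⁹ J.
Incident energy: 0.0100 kJ = 10.0 J.
Photons incident: 10.0 / 5.612×10⁻¹⁹ = 1.782×10¹⁹, i.e. 1.782×10¹⁹/6.022×10²³ = 2.959×10⁻⁵ mol.
Photons absorbed: 0.606 × 2.959×10⁻⁵ = 1.793×10⁻⁵ mol.
Product: Φ × n_abs = 0.92 × 1.793×10⁻⁵ = 1.650×10⁻⁵ mol.
As a count: 1.650×10⁻⁵ × 6.022×10²³ = 9.9×10¹⁸.

9.9×10¹⁸ atoms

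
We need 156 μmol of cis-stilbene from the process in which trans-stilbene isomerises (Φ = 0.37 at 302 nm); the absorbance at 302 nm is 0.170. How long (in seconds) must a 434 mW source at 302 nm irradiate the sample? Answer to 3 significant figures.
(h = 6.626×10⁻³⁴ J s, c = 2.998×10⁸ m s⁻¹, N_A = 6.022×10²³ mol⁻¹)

t ≈ 1190 s

Product: 156 μmol = 1.56×10⁻⁴ mol.
Photons that must be absorbed: 1.56×10⁻⁴ / 0.37 = 4.216×10⁻⁴ mol.
Fraction absorbed: 1 − 10^(−0.170) = 0.3239.
Incident photons needed: 4.216×10⁻⁴ / 0.3239 = 0.001302 mol.
Photon energy: hc/λ = 6.578×10⁻¹⁹ J; per mole, 3.961×10⁵ J mol⁻¹.
Energy required: 0.001302 × 3.961×10⁵ = 515.7 J.
Time: 515.7 J / 0.434 W = 1190 s.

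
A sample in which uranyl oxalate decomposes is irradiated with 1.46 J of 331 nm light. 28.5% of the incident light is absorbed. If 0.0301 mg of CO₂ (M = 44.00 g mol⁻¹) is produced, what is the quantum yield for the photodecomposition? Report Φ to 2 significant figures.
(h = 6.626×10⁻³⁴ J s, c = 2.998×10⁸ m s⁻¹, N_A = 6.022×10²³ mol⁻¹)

Product: 0.0301 mg / 44.00 g mol⁻¹ = 6.841×10⁻⁷ mol.
Photon energy at 331 nm: hc/λ = (6.626×10⁻³⁴)(2.998×10⁸)/(331×10⁻⁹) = 6.001×10⁻¹⁹ J.
Photons incident: 1.46 / 6.001×10⁻¹⁹ = 2.433×10¹⁸, i.e. 2.433×10¹⁸/6.022×10²³ = 4.040×10⁻⁶ mol.
Photons absorbed: 0.285 × 4.040×10⁻⁶ = 1.151×10⁻⁶ mol.
Φ = 6.841×10⁻⁷ mol / 1.151×10⁻⁶ mol photons = 0.59.

Φ = 0.59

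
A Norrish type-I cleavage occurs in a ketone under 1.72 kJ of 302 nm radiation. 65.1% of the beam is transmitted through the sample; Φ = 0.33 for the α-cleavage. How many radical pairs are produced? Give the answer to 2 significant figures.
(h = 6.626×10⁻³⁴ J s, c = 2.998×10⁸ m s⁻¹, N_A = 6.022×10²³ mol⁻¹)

Photon energy at 302 nm: hc/λ = (6.626×10⁻³⁴)(2.998×10⁸)/(302×10⁻⁹) = 6.578×10⁻¹⁹ J.
Incident energy: 1.72 kJ = 1720 J.
Photons incident: 1720 / 6.578×10⁻¹⁹ = 2.615×10²¹, i.e. 2.615×10²¹/6.022×10²³ = 0.004342 mol.
Fraction absorbed: 1 − 65.1/100 = 0.3490.
Photons absorbed: 0.3490 × 0.004342 = 0.001515 mol.
Product: Φ × n_abs = 0.33 × 0.001515 = 5.000×10⁻⁴ mol.
As a count: 5.000×10⁻⁴ × 6.022×10²³ = 3.0×10²⁰.

3.0×10²⁰ radical pairs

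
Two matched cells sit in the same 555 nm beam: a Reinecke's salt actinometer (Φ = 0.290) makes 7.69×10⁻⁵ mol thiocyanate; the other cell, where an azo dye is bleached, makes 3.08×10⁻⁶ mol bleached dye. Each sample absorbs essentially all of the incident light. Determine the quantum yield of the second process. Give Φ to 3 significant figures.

Φ = 0.0116

Photons absorbed by the actinometer: 7.69×10⁻⁵ / 0.290 = 2.652×10⁻⁴ mol.
Φ(unknown) = 3.08×10⁻⁶ / 2.652×10⁻⁴ = 0.0116.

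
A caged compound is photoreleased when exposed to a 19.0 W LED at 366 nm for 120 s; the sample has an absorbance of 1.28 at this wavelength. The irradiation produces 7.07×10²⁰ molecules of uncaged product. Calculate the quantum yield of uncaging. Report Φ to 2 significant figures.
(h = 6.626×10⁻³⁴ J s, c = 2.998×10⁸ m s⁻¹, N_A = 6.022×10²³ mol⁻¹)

Φ = 0.18

Product: 7.07×10²⁰ / 6.022×10²³ = 0.001174 mol.
Photon energy at 366 nm: hc/λ = (6.626×10⁻³⁴)(2.998×10⁸)/(366×10⁻⁹) = 5.428×10⁻¹⁹ J.
Energy delivered: (19.0 W)(120 s) = 2280 J.
Photons incident: 2280 / 5.428×10⁻¹⁹ = 4.200×10²¹, i.e. 4.200×10²¹/6.022×10²³ = 0.006974 mol.
Fraction absorbed: 1 − 10^(−1.28) = 0.9475.
Photons absorbed: 0.9475 × 0.006974 = 0.006608 mol.
Φ = 0.001174 mol / 0.006608 mol photons = 0.18.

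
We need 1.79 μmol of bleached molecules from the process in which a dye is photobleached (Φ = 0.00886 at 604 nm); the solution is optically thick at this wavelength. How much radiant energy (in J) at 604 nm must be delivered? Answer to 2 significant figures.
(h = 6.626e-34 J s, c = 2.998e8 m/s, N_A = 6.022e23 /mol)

Product: 1.79 μmol = 1.79e-6 mol.
Photons that must be absorbed: 1.79e-6 / 0.00886 = 2.020e-4 mol.
Photon energy: hc/λ = 3.289e-19 J; per mole, 1.981e5 J mol⁻¹.
Energy required: 2.020e-4 × 1.981e5 = 40 J.

40 J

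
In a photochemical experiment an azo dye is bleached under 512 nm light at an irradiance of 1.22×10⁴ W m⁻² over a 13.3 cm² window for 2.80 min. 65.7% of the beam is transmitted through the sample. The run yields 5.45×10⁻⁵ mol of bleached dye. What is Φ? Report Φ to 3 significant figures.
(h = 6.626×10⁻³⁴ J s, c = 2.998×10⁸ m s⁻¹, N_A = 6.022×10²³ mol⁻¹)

Photon energy at 512 nm: hc/λ = (6.626×10⁻³⁴)(2.998×10⁸)/(512×10⁻⁹) = 3.880×10⁻¹⁹ J.
Energy delivered: (1.22×10⁴ W m⁻²)(13.3×10⁻⁴ m²)(168 s) = 2726 J.
Photons incident: 2726 / 3.880×10⁻¹⁹ = 7.026×10²¹, i.e. 7.026×10²¹/6.022×10²³ = 0.01167 mol.
Fraction absorbed: 1 − 65.7/100 = 0.3430.
Photons absorbed: 0.3430 × 0.01167 = 0.004003 mol.
Φ = 5.45×10⁻⁵ mol / 0.004003 mol photons = 0.0136.

Φ = 0.0136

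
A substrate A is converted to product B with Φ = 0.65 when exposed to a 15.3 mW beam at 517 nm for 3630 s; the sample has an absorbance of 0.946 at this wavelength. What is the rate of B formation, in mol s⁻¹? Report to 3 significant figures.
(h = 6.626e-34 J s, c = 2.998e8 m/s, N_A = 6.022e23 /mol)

3.81e-8 mol s⁻¹

Photon energy at 517 nm: hc/λ = (6.626e-34)(2.998e8)/(517e-9) = 3.842e-19 J.
Energy delivered: (15.3 mW)(3630 s) = 55.54 J.
Photons incident: 55.54 / 3.842e-19 = 1.446e20, i.e. 1.446e20/6.022e23 = 2.401e-4 mol.
Fraction absorbed: 1 − 10^(−0.946) = 0.8868.
Photons absorbed: 0.8868 × 2.401e-4 = 2.129e-4 mol.
Product formed: 0.65 × 2.129e-4 = 1.384e-4 mol.
Rate: 1.384e-4 / 3630 s = 3.81e-8 mol s⁻¹.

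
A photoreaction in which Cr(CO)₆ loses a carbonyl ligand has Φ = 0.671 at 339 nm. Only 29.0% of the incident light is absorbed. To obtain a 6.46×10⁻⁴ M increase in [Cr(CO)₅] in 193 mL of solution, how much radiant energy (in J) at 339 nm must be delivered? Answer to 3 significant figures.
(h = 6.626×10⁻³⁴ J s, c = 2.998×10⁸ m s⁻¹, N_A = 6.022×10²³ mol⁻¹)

Product: (6.46×10⁻⁴ M)(0.193 L) = 1.247×10⁻⁴ mol.
Photons that must be absorbed: 1.247×10⁻⁴ / 0.671 = 1.858×10⁻⁴ mol.
Incident photons needed: 1.858×10⁻⁴ / 0.290 = 6.407×10⁻⁴ mol.
Photon energy: hc/λ = 5.860×10⁻¹⁹ J; per mole, 3.529×10⁵ J mol⁻¹.
Energy required: 6.407×10⁻⁴ × 3.529×10⁵ = 226 J.

226 J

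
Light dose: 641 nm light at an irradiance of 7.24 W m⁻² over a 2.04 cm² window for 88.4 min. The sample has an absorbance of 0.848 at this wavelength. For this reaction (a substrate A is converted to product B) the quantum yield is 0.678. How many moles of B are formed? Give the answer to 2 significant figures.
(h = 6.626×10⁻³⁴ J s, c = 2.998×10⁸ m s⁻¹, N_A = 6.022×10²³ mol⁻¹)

Photon energy at 641 nm: hc/λ = (6.626×10⁻³⁴)(2.998×10⁸)/(641×10⁻⁹) = 3.099×10⁻¹⁹ J.
Energy delivered: (7.24 W m⁻²)(2.04×10⁻⁴ m²)(5304 s) = 7.834 J.
Photons incident: 7.834 / 3.099×10⁻¹⁹ = 2.528×10¹⁹, i.e. 2.528×10¹⁹/6.022×10²³ = 4.198×10⁻⁵ mol.
Fraction absorbed: 1 − 10^(−0.848) = 0.8581.
Photons absorbed: 0.8581 × 4.198×10⁻⁵ = 3.602×10⁻⁵ mol.
Product: Φ × n_abs = 0.678 × 3.602×10⁻⁵ = 2.442×10⁻⁵ mol.

2.4×10⁻⁵ mol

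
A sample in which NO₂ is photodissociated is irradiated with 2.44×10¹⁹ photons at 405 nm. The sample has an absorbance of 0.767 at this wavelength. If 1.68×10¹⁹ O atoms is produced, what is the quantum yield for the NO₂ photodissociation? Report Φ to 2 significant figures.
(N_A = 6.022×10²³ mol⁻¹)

Φ = 0.83

Product: 1.68×10¹⁹ / 6.022×10²³ = 2.790×10⁻⁵ mol.
Moles of photons: 2.44×10¹⁹ / 6.022×10²³ = 4.052×10⁻⁵ mol.
Fraction absorbed: 1 − 10^(−0.767) = 0.8290.
Photons absorbed: 0.8290 × 4.052×10⁻⁵ = 3.359×10⁻⁵ mol.
Φ = 2.790×10⁻⁵ mol / 3.359×10⁻⁵ mol photons = 0.83.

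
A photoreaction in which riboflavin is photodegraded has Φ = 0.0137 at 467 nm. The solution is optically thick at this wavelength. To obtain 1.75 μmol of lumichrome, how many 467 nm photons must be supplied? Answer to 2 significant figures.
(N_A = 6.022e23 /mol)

7.7e19 photons

Product: 1.75 μmol = 1.75e-6 mol.
Photons that must be absorbed: 1.75e-6 / 0.0137 = 1.277e-4 mol.
Photon count: 1.277e-4 × 6.022e23 = 7.7e19.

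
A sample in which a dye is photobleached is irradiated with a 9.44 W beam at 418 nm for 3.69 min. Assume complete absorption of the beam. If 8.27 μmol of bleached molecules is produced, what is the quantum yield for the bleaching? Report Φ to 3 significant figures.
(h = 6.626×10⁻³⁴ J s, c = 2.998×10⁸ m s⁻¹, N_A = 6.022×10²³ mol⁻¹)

Φ = 0.00113

Product: 8.27 μmol = 8.27×10⁻⁶ mol.
Photon energy at 418 nm: hc/λ = (6.626×10⁻³⁴)(2.998×10⁸)/(418×10⁻⁹) = 4.752×10⁻¹⁹ J.
Energy delivered: (9.44 W)(221.4 s) = 2090 J.
Photons incident: 2090 / 4.752×10⁻¹⁹ = 4.398×10²¹, i.e. 4.398×10²¹/6.022×10²³ = 0.007303 mol.
Φ = 8.27×10⁻⁶ mol / 0.007303 mol photons = 0.00113.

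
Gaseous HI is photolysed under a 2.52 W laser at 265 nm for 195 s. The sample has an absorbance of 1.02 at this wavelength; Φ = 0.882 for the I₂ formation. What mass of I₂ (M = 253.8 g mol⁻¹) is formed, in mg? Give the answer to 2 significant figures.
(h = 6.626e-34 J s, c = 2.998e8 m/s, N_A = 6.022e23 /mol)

220 mg

Photon energy at 265 nm: hc/λ = (6.626e-34)(2.998e8)/(265e-9) = 7.496e-19 J.
Energy delivered: (2.52 W)(195 s) = 491.4 J.
Photons incident: 491.4 / 7.496e-19 = 6.555e20, i.e. 6.555e20/6.022e23 = 0.001089 mol.
Fraction absorbed: 1 − 10^(−1.02) = 0.9045.
Photons absorbed: 0.9045 × 0.001089 = 9.850e-4 mol.
Product: Φ × n_abs = 0.882 × 9.850e-4 = 8.688e-4 mol.
Mass: 8.688e-4 × 253.8 = 0.2205 g = 220 mg.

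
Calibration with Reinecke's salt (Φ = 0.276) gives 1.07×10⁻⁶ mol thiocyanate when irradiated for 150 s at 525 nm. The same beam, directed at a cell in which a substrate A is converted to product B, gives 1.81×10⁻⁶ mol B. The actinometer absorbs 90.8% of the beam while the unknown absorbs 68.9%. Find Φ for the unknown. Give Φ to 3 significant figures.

Φ = 0.615

Photons absorbed by the actinometer: 1.07×10⁻⁶ / 0.276 = 3.877×10⁻⁶ mol.
Incident flux: 3.877×10⁻⁶ / 0.908 = 4.270×10⁻⁶ einstein.
Absorbed by unknown: 0.689 × 4.270×10⁻⁶ = 2.942×10⁻⁶ mol.
Φ(unknown) = 1.81×10⁻⁶ / 2.942×10⁻⁶ = 0.615.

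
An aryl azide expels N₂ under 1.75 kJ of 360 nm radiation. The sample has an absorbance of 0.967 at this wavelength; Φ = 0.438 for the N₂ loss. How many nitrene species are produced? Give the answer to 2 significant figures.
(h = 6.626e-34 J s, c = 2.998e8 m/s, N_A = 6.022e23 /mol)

1.2e21 species

Photon energy at 360 nm: hc/λ = (6.626e-34)(2.998e8)/(360e-9) = 5.518e-19 J.
Incident energy: 1.75 kJ = 1750 J.
Photons incident: 1750 / 5.518e-19 = 3.171e21, i.e. 3.171e21/6.022e23 = 0.005266 mol.
Fraction absorbed: 1 − 10^(−0.967) = 0.8921.
Photons absorbed: 0.8921 × 0.005266 = 0.004698 mol.
Product: Φ × n_abs = 0.438 × 0.004698 = 0.002058 mol.
As a count: 0.002058 × 6.022e23 = 1.2e21.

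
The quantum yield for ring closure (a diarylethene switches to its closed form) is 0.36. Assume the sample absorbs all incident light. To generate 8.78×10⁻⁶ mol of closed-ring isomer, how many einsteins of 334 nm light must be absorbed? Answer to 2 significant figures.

Photons that must be absorbed: 8.78×10⁻⁶ / 0.36 = 2.439×10⁻⁵ mol.

2.4×10⁻⁵ einstein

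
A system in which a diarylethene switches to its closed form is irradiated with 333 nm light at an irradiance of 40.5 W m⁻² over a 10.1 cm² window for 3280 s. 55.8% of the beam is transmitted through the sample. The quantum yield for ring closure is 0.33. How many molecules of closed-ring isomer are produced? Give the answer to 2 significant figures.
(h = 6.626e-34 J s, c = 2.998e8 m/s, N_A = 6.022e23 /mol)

Photon energy at 333 nm: hc/λ = (6.626e-34)(2.998e8)/(333e-9) = 5.965e-19 J.
Energy delivered: (40.5 W m⁻²)(10.1e-4 m²)(3280 s) = 134.2 J.
Photons incident: 134.2 / 5.965e-19 = 2.250e20, i.e. 2.250e20/6.022e23 = 3.736e-4 mol.
Fraction absorbed: 1 − 55.8/100 = 0.4420.
Photons absorbed: 0.4420 × 3.736e-4 = 1.651e-4 mol.
Product: Φ × n_abs = 0.33 × 1.651e-4 = 5.448e-5 mol.
As a count: 5.448e-5 × 6.022e23 = 3.3e19.

3.3e19 molecules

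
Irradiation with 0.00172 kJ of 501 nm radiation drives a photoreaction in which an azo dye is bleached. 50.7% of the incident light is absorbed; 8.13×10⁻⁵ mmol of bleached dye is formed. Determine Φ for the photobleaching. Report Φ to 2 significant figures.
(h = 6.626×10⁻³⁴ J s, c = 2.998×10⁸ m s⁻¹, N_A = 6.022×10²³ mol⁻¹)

Product: 8.13×10⁻⁵ mmol = 8.13×10⁻⁸ mol.
Photon energy at 501 nm: hc/λ = (6.626×10⁻³⁴)(2.998×10⁸)/(501×10⁻⁹) = 3.965×10⁻¹⁹ J.
Incident energy: 0.00172 kJ = 1.72 J.
Photons incident: 1.72 / 3.965×10⁻¹⁹ = 4.338×10¹⁸, i.e. 4.338×10¹⁸/6.022×10²³ = 7.204×10⁻⁶ mol.
Photons absorbed: 0.507 × 7.204×10⁻⁶ = 3.652×10⁻⁶ mol.
Φ = 8.13×10⁻⁸ mol / 3.652×10⁻⁶ mol photons = 0.022.

Φ = 0.022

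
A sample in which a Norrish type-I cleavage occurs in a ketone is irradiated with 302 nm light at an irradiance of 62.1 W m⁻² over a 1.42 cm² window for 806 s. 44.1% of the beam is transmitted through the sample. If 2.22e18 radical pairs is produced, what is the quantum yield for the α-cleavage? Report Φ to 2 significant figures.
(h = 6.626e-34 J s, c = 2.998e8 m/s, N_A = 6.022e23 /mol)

Φ = 0.37

Product: 2.22e18 / 6.022e23 = 3.686e-6 mol.
Photon energy at 302 nm: hc/λ = (6.626e-34)(2.998e8)/(302e-9) = 6.578e-19 J.
Energy delivered: (62.1 W m⁻²)(1.42e-4 m²)(806 s) = 7.107 J.
Photons incident: 7.107 / 6.578e-19 = 1.080e19, i.e. 1.080e19/6.022e23 = 1.793e-5 mol.
Fraction absorbed: 1 − 44.1/100 = 0.5590.
Photons absorbed: 0.5590 × 1.793e-5 = 1.002e-5 mol.
Φ = 3.686e-6 mol / 1.002e-5 mol photons = 0.37.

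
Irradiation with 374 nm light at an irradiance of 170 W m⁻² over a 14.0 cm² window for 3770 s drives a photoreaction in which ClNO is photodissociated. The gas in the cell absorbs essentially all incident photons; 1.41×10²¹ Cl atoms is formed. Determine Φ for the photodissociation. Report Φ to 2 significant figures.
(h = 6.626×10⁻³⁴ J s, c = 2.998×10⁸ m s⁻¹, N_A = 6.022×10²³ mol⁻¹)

Product: 1.41×10²¹ / 6.022×10²³ = 0.002341 mol.
Photon energy at 374 nm: hc/λ = (6.626×10⁻³⁴)(2.998×10⁸)/(374×10⁻⁹) = 5.311×10⁻¹⁹ J.
Energy delivered: (170 W m⁻²)(14.0×10⁻⁴ m²)(3770 s) = 897.3 J.
Photons incident: 897.3 / 5.311×10⁻¹⁹ = 1.690×10²¹, i.e. 1.690×10²¹/6.022×10²³ = 0.002806 mol.
Φ = 0.002341 mol / 0.002806 mol photons = 0.83.

Φ = 0.83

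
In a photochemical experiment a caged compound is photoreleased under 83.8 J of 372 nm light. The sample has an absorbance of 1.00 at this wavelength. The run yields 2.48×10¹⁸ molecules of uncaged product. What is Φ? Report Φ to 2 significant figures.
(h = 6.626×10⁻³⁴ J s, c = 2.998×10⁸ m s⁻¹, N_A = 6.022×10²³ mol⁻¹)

Product: 2.48×10¹⁸ / 6.022×10²³ = 4.118×10⁻⁶ mol.
Photon energy at 372 nm: hc/λ = (6.626×10⁻³⁴)(2.998×10⁸)/(372×10⁻⁹) = 5.340×10⁻¹⁹ J.
Photons incident: 83.8 / 5.340×10⁻¹⁹ = 1.569×10²⁰, i.e. 1.569×10²⁰/6.022×10²³ = 2.605×10⁻⁴ mol.
Fraction absorbed: 1 − 10^(−1.00) = 0.9000.
Photons absorbed: 0.9000 × 2.605×10⁻⁴ = 2.345×10⁻⁴ mol.
Φ = 4.118×10⁻⁶ mol / 2.345×10⁻⁴ mol photons = 0.018.

Φ = 0.018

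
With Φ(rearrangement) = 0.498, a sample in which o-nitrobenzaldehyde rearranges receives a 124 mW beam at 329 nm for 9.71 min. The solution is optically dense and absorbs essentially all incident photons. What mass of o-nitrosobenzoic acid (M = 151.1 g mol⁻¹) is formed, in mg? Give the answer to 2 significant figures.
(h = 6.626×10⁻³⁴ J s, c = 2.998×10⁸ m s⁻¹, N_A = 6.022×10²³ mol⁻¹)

Photon energy at 329 nm: hc/λ = (6.626×10⁻³⁴)(2.998×10⁸)/(329×10⁻⁹) = 6.038×10⁻¹⁹ J.
Energy delivered: (124 mW)(582.6 s) = 72.24 J.
Photons incident: 72.24 / 6.038×10⁻¹⁹ = 1.196×10²⁰, i.e. 1.196×10²⁰/6.022×10²³ = 1.986×10⁻⁴ mol.
Product: Φ × n_abs = 0.498 × 1.986×10⁻⁴ = 9.890×10⁻⁵ mol.
Mass: 9.890×10⁻⁵ × 151.1 = 0.01494 g = 15 mg.

15 mg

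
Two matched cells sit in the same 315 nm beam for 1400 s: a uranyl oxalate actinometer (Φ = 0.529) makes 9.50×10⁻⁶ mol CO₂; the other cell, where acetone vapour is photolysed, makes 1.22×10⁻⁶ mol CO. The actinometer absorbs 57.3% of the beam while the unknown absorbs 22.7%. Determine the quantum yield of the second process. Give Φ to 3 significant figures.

Photons absorbed by the actinometer: 9.50×10⁻⁶ / 0.529 = 1.796×10⁻⁵ mol.
Incident flux: 1.796×10⁻⁵ / 0.573 = 3.134×10⁻⁵ einstein.
Absorbed by unknown: 0.227 × 3.134×10⁻⁵ = 7.114×10⁻⁶ mol.
Φ(unknown) = 1.22×10⁻⁶ / 7.114×10⁻⁶ = 0.171.

Φ = 0.171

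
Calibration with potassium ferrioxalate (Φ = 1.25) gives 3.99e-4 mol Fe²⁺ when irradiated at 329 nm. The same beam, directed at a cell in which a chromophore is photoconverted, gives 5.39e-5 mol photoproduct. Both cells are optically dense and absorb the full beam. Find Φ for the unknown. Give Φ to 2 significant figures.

Φ = 0.17

Photons absorbed by the actinometer: 3.99e-4 / 1.25 = 3.192e-4 mol.
Φ(unknown) = 5.39e-5 / 3.192e-4 = 0.17.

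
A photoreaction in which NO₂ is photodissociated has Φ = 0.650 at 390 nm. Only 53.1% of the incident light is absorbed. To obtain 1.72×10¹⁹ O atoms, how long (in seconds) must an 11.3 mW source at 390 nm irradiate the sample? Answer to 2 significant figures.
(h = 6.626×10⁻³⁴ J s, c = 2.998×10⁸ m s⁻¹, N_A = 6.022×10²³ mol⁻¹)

Product: 1.72×10¹⁹ / 6.022×10²³ = 2.856×10⁻⁵ mol.
Photons that must be absorbed: 2.856×10⁻⁵ / 0.650 = 4.394×10⁻⁵ mol.
Incident photons needed: 4.394×10⁻⁵ / 0.531 = 8.275×10⁻⁵ mol.
Photon energy: hc/λ = 5.094×10⁻¹⁹ J; per mole, 3.068×10⁵ J mol⁻¹.
Energy required: 8.275×10⁻⁵ × 3.068×10⁵ = 25.39 J.
Time: 25.39 J / 0.0113 W = 2200 s.

t ≈ 2200 s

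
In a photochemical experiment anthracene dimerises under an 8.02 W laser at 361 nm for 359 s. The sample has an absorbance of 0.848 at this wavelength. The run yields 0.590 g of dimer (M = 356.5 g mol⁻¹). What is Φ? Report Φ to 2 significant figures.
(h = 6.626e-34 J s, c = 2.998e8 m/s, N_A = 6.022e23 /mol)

Φ = 0.22

Product: 0.590 g / 356.5 g mol⁻¹ = 0.001655 mol.
Photon energy at 361 nm: hc/λ = (6.626e-34)(2.998e8)/(361e-9) = 5.503e-19 J.
Energy delivered: (8.02 W)(359 s) = 2879 J.
Photons incident: 2879 / 5.503e-19 = 5.232e21, i.e. 5.232e21/6.022e23 = 0.008688 mol.
Fraction absorbed: 1 − 10^(−0.848) = 0.8581.
Photons absorbed: 0.8581 × 0.008688 = 0.007455 mol.
Φ = 0.001655 mol / 0.007455 mol photons = 0.22.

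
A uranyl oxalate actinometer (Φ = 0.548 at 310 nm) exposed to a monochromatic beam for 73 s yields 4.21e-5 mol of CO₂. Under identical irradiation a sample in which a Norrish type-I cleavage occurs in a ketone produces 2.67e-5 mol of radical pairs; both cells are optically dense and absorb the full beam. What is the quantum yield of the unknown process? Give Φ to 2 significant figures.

Photons absorbed by the actinometer: 4.21e-5 / 0.548 = 7.682e-5 mol.
Φ(unknown) = 2.67e-5 / 7.682e-5 = 0.35.

Φ = 0.35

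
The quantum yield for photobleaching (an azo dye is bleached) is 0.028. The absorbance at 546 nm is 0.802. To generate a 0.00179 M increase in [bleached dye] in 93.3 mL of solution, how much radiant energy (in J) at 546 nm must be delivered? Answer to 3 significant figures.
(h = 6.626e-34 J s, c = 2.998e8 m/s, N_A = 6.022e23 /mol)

1550 J

Product: (0.00179 M)(0.0933 L) = 1.670e-4 mol.
Photons that must be absorbed: 1.670e-4 / 0.028 = 0.005964 mol.
Fraction absorbed: 1 − 10^(−0.802) = 0.8422.
Incident photons needed: 0.005964 / 0.8422 = 0.007081 mol.
Photon energy: hc/λ = 3.638e-19 J; per mole, 2.191e5 J mol⁻¹.
Energy required: 0.007081 × 2.191e5 = 1550 J.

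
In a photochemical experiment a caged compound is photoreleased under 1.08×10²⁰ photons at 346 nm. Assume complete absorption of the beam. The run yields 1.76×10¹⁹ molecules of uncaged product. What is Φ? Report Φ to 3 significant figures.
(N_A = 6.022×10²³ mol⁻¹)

Φ = 0.163

Product: 1.76×10¹⁹ / 6.022×10²³ = 2.923×10⁻⁵ mol.
Moles of photons: 1.08×10²⁰ / 6.022×10²³ = 1.793×10⁻⁴ mol.
Φ = 2.923×10⁻⁵ mol / 1.793×10⁻⁴ mol photons = 0.163.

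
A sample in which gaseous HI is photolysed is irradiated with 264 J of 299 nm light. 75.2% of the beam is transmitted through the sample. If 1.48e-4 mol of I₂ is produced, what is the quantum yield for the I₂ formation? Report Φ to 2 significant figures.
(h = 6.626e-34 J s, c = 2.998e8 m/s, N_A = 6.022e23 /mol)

Φ = 0.90

Photon energy at 299 nm: hc/λ = (6.626e-34)(2.998e8)/(299e-9) = 6.644e-19 J.
Photons incident: 264 / 6.644e-19 = 3.974e20, i.e. 3.974e20/6.022e23 = 6.599e-4 mol.
Fraction absorbed: 1 − 75.2/100 = 0.2480.
Photons absorbed: 0.2480 × 6.599e-4 = 1.637e-4 mol.
Φ = 1.48e-4 mol / 1.637e-4 mol photons = 0.90.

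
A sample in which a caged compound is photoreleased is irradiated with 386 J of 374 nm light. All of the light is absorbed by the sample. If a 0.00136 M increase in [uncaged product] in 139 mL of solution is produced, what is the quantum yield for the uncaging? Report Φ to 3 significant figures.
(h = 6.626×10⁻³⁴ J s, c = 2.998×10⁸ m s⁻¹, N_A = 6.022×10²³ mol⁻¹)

Product: (0.00136 M)(0.139 L) = 1.890×10⁻⁴ mol.
Photon energy at 374 nm: hc/λ = (6.626×10⁻³⁴)(2.998×10⁸)/(374×10⁻⁹) = 5.311×10⁻¹⁹ J.
Photons incident: 386 / 5.311×10⁻¹⁹ = 7.268×10²⁰, i.e. 7.268×10²⁰/6.022×10²³ = 0.001207 mol.
Φ = 1.890×10⁻⁴ mol / 0.001207 mol photons = 0.157.

Φ = 0.157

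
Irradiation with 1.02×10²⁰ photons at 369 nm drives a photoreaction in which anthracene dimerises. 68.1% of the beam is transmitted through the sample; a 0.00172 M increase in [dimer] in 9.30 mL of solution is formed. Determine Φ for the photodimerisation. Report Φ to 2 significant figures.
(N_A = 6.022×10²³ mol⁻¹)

Product: (0.00172 M)(0.0093 L) = 1.600×10⁻⁵ mol.
Moles of photons: 1.02×10²⁰ / 6.022×10²³ = 1.694×10⁻⁴ mol.
Fraction absorbed: 1 − 68.1/100 = 0.3190.
Photons absorbed: 0.3190 × 1.694×10⁻⁴ = 5.404×10⁻⁵ mol.
Φ = 1.600×10⁻⁵ mol / 5.404×10⁻⁵ mol photons = 0.30.

Φ = 0.30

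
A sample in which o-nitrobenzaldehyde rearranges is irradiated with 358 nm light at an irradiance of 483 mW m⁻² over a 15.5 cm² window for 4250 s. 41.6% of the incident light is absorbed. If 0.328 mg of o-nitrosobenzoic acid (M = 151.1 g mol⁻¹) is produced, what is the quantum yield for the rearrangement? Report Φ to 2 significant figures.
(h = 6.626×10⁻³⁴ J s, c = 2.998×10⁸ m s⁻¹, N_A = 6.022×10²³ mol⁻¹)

Product: 0.328 mg / 151.1 g mol⁻¹ = 2.171×10⁻⁶ mol.
Photon energy at 358 nm: hc/λ = (6.626×10⁻³⁴)(2.998×10⁸)/(358×10⁻⁹) = 5.549×10⁻¹⁹ J.
Energy delivered: (483 mW m⁻²)(15.5×10⁻⁴ m²)(4250 s) = 3.182 J.
Photons incident: 3.182 / 5.549×10⁻¹⁹ = 5.734×10¹⁸, i.e. 5.734×10¹⁸/6.022×10²³ = 9.522×10⁻⁶ mol.
Photons absorbed: 0.416 × 9.522×10⁻⁶ = 3.961×10⁻⁶ mol.
Φ = 2.171×10⁻⁶ mol / 3.961×10⁻⁶ mol photons = 0.55.

Φ = 0.55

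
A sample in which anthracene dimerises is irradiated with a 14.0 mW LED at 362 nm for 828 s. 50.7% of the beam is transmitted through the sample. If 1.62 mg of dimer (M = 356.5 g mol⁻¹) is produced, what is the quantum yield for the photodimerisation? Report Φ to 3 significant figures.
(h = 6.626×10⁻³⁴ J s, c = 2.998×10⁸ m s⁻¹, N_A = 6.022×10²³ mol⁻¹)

Product: 1.62 mg / 356.5 g mol⁻¹ = 4.544×10⁻⁶ mol.
Photon energy at 362 nm: hc/λ = (6.626×10⁻³⁴)(2.998×10⁸)/(362×10⁻⁹) = 5.487×10⁻¹⁹ J.
Energy delivered: (14.0 mW)(828 s) = 11.59 J.
Photons incident: 11.59 / 5.487×10⁻¹⁹ = 2.112×10¹⁹, i.e. 2.112×10¹⁹/6.022×10²³ = 3.507×10⁻⁵ mol.
Fraction absorbed: 1 − 50.7/100 = 0.4930.
Photons absorbed: 0.4930 × 3.507×10⁻⁵ = 1.729×10⁻⁵ mol.
Φ = 4.544×10⁻⁶ mol / 1.729×10⁻⁵ mol photons = 0.263.

Φ = 0.263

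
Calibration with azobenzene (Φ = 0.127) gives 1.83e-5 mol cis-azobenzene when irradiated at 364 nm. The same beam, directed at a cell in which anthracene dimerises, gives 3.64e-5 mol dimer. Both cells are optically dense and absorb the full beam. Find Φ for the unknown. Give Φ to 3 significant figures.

Φ = 0.253

Photons absorbed by the actinometer: 1.83e-5 / 0.127 = 1.441e-4 mol.
Φ(unknown) = 3.64e-5 / 1.441e-4 = 0.253.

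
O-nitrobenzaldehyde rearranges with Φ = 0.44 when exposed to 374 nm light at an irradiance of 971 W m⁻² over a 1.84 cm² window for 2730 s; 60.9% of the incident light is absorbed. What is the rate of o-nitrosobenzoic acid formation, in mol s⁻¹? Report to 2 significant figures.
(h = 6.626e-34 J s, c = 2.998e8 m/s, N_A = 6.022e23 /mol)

Photon energy at 374 nm: hc/λ = (6.626e-34)(2.998e8)/(374e-9) = 5.311e-19 J.
Energy delivered: (971 W m⁻²)(1.84e-4 m²)(2730 s) = 487.8 J.
Photons incident: 487.8 / 5.311e-19 = 9.185e20, i.e. 9.185e20/6.022e23 = 0.001525 mol.
Photons absorbed: 0.609 × 0.001525 = 9.287e-4 mol.
Product formed: 0.44 × 9.287e-4 = 4.086e-4 mol.
Rate: 4.086e-4 / 2730 s = 1.5e-7 mol s⁻¹.

1.5e-7 mol s⁻¹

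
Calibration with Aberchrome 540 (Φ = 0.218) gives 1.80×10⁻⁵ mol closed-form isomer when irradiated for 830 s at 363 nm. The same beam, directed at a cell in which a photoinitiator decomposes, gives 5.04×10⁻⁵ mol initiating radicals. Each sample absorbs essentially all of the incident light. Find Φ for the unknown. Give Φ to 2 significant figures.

Φ = 0.61

Photons absorbed by the actinometer: 1.80×10⁻⁵ / 0.218 = 8.257×10⁻⁵ mol.
Φ(unknown) = 5.04×10⁻⁵ / 8.257×10⁻⁵ = 0.61.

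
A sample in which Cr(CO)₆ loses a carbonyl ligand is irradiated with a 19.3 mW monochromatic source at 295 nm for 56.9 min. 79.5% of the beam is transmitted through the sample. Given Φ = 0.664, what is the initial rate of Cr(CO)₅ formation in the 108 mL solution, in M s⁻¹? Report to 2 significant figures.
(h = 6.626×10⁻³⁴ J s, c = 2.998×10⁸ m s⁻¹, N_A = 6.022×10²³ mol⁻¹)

6.0×10⁻⁸ M s⁻¹

Photon energy at 295 nm: hc/λ = (6.626×10⁻³⁴)(2.998×10⁸)/(295×10⁻⁹) = 6.734×10⁻¹⁹ J.
Energy delivered: (19.3 mW)(3414 s) = 65.89 J.
Photons incident: 65.89 / 6.734×10⁻¹⁹ = 9.785×10¹⁹, i.e. 9.785×10¹⁹/6.022×10²³ = 1.625×10⁻⁴ mol.
Fraction absorbed: 1 − 79.5/100 = 0.2050.
Photons absorbed: 0.2050 × 1.625×10⁻⁴ = 3.331×10⁻⁵ mol.
Product formed: 0.664 × 3.331×10⁻⁵ = 2.212×10⁻⁵ mol.
Rate: 2.212×10⁻⁵ mol / (3414 s × 0.108 L) = 6.0×10⁻⁸ M s⁻¹.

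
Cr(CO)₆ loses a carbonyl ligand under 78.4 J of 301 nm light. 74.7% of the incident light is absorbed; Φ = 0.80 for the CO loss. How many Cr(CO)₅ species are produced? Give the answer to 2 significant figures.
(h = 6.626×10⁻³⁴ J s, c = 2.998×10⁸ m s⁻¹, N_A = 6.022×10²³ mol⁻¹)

7.1×10¹⁹ species

Photon energy at 301 nm: hc/λ = (6.626×10⁻³⁴)(2.998×10⁸)/(301×10⁻⁹) = 6.600×10⁻¹⁹ J.
Photons incident: 78.4 / 6.600×10⁻¹⁹ = 1.188×10²⁰, i.e. 1.188×10²⁰/6.022×10²³ = 1.973×10⁻⁴ mol.
Photons absorbed: 0.747 × 1.973×10⁻⁴ = 1.474×10⁻⁴ mol.
Product: Φ × n_abs = 0.80 × 1.474×10⁻⁴ = 1.179×10⁻⁴ mol.
As a count: 1.179×10⁻⁴ × 6.022×10²³ = 7.1×10¹⁹.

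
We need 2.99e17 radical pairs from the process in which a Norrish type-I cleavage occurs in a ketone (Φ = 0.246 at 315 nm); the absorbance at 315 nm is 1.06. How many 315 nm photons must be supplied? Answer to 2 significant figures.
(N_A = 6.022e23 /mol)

Product: 2.99e17 / 6.022e23 = 4.965e-7 mol.
Photons that must be absorbed: 4.965e-7 / 0.246 = 2.018e-6 mol.
Fraction absorbed: 1 − 10^(−1.06) = 0.9129.
Incident photons needed: 2.018e-6 / 0.9129 = 2.211e-6 mol.
Photon count: 2.211e-6 × 6.022e23 = 1.3e18.

1.3e18 photons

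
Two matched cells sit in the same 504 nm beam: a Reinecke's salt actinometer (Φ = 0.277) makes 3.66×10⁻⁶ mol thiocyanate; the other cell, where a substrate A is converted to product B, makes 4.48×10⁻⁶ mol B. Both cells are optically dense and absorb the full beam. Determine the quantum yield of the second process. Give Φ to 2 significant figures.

Photons absorbed by the actinometer: 3.66×10⁻⁶ / 0.277 = 1.321×10⁻⁵ mol.
Φ(unknown) = 4.48×10⁻⁶ / 1.321×10⁻⁵ = 0.34.

Φ = 0.34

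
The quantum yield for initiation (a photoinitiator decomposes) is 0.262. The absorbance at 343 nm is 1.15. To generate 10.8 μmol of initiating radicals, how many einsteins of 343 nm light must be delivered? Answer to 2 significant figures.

Product: 10.8 μmol = 1.08×10⁻⁵ mol.
Photons that must be absorbed: 1.08×10⁻⁵ / 0.262 = 4.122×10⁻⁵ mol.
Fraction absorbed: 1 − 10^(−1.15) = 0.9292.
Incident photons needed: 4.122×10⁻⁵ / 0.9292 = 4.436×10⁻⁵ mol.

4.4×10⁻⁵ einstein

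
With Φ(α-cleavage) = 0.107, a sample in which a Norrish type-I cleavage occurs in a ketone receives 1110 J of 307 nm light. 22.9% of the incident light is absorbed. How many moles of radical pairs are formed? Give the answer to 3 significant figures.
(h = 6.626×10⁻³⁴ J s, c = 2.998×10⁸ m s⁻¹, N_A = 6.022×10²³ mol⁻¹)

Photon energy at 307 nm: hc/λ = (6.626×10⁻³⁴)(2.998×10⁸)/(307×10⁻⁹) = 6.471×10⁻¹⁹ J.
Photons incident: 1110 / 6.471×10⁻¹⁹ = 1.715×10²¹, i.e. 1.715×10²¹/6.022×10²³ = 0.002848 mol.
Photons absorbed: 0.229 × 0.002848 = 6.522×10⁻⁴ mol.
Product: Φ × n_abs = 0.107 × 6.522×10⁻⁴ = 6.979×10⁻⁵ mol.

6.98×10⁻⁵ mol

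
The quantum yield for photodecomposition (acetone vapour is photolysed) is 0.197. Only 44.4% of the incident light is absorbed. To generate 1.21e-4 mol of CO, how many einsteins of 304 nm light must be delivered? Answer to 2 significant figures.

Photons that must be absorbed: 1.21e-4 / 0.197 = 6.142e-4 mol.
Incident photons needed: 6.142e-4 / 0.444 = 0.001383 mol.

0.0014 einstein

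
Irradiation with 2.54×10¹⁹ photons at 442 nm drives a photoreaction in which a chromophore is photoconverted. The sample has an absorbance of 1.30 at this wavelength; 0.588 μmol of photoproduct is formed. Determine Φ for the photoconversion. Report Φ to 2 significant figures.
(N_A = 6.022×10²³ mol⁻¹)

Product: 0.588 μmol = 5.88×10⁻⁷ mol.
Moles of photons: 2.54×10¹⁹ / 6.022×10²³ = 4.218×10⁻⁵ mol.
Fraction absorbed: 1 − 10^(−1.30) = 0.9499.
Photons absorbed: 0.9499 × 4.218×10⁻⁵ = 4.007×10⁻⁵ mol.
Φ = 5.88×10⁻⁷ mol / 4.007×10⁻⁵ mol photons = 0.015.

Φ = 0.015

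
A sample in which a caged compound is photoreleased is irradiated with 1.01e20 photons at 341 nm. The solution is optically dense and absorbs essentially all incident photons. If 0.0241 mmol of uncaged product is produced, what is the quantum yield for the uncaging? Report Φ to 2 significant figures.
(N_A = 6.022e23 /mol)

Φ = 0.14

Product: 0.0241 mmol = 2.41e-5 mol.
Moles of photons: 1.01e20 / 6.022e23 = 1.677e-4 mol.
Φ = 2.41e-5 mol / 1.677e-4 mol photons = 0.14.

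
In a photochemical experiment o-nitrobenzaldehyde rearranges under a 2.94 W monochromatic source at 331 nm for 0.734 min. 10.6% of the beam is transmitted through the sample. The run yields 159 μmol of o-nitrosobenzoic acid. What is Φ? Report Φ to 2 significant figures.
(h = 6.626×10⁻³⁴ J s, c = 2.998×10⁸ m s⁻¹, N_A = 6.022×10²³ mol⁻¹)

Product: 159 μmol = 1.59×10⁻⁴ mol.
Photon energy at 331 nm: hc/λ = (6.626×10⁻³⁴)(2.998×10⁸)/(331×10⁻⁹) = 6.001×10⁻¹⁹ J.
Energy delivered: (2.94 W)(44.04 s) = 129.5 J.
Photons incident: 129.5 / 6.001×10⁻¹⁹ = 2.158×10²⁰, i.e. 2.158×10²⁰/6.022×10²³ = 3.584×10⁻⁴ mol.
Fraction absorbed: 1 − 10.6/100 = 0.8940.
Photons absorbed: 0.8940 × 3.584×10⁻⁴ = 3.204×10⁻⁴ mol.
Φ = 1.59×10⁻⁴ mol / 3.204×10⁻⁴ mol photons = 0.50.

Φ = 0.50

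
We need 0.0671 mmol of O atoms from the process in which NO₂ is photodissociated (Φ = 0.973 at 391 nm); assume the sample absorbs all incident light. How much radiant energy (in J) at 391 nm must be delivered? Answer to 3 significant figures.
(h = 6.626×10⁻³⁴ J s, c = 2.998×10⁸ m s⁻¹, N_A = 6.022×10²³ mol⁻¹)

Product: 0.0671 mmol = 6.71×10⁻⁵ mol.
Photons that must be absorbed: 6.71×10⁻⁵ / 0.973 = 6.896×10⁻⁵ mol.
Photon energy: hc/λ = 5.080×10⁻¹⁹ J; per mole, 3.059×10⁵ J mol⁻¹.
Energy required: 6.896×10⁻⁵ × 3.059×10⁵ = 21.1 J.

21.1 J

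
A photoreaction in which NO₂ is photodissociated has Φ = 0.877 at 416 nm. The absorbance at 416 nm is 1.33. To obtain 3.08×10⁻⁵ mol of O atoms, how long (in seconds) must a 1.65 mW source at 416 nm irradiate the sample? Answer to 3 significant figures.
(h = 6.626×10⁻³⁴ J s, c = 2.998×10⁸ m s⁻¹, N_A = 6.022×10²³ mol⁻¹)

t ≈ 6420 s

Photons that must be absorbed: 3.08×10⁻⁵ / 0.877 = 3.512×10⁻⁵ mol.
Fraction absorbed: 1 − 10^(−1.33) = 0.9532.
Incident photons needed: 3.512×10⁻⁵ / 0.9532 = 3.684×10⁻⁵ mol.
Photon energy: hc/λ = 4.775×10⁻¹⁹ J; per mole, 2.876×10⁵ J mol⁻¹.
Energy required: 3.684×10⁻⁵ × 2.876×10⁵ = 10.60 J.
Time: 10.60 J / 0.00165 W = 6420 s.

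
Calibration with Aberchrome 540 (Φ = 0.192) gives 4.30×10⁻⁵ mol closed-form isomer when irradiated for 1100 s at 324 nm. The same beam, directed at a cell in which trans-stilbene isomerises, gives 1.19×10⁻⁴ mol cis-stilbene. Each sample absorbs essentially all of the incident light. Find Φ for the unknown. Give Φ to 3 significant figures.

Φ = 0.531

Photons absorbed by the actinometer: 4.30×10⁻⁵ / 0.192 = 2.240×10⁻⁴ mol.
Φ(unknown) = 1.19×10⁻⁴ / 2.240×10⁻⁴ = 0.531.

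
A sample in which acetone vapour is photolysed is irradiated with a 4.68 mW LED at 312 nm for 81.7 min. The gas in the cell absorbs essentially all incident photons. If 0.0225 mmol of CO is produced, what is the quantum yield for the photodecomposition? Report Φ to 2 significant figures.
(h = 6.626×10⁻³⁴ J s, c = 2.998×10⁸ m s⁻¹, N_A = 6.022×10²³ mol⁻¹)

Φ = 0.38

Product: 0.0225 mmol = 2.25×10⁻⁵ mol.
Photon energy at 312 nm: hc/λ = (6.626×10⁻³⁴)(2.998×10⁸)/(312×10⁻⁹) = 6.367×10⁻¹⁹ J.
Energy delivered: (4.68 mW)(4902 s) = 22.94 J.
Photons incident: 22.94 / 6.367×10⁻¹⁹ = 3.603×10¹⁹, i.e. 3.603×10¹⁹/6.022×10²³ = 5.983×10⁻⁵ mol.
Φ = 2.25×10⁻⁵ mol / 5.983×10⁻⁵ mol photons = 0.38.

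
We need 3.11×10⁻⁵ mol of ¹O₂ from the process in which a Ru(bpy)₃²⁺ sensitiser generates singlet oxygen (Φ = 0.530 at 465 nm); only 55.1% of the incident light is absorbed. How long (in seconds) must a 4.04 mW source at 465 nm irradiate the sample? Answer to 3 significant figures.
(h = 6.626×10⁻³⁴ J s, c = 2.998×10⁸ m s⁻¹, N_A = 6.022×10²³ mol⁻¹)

Photons that must be absorbed: 3.11×10⁻⁵ / 0.530 = 5.868×10⁻⁵ mol.
Incident photons needed: 5.868×10⁻⁵ / 0.551 = 1.065×10⁻⁴ mol.
Photon energy: hc/λ = 4.272×10⁻¹⁹ J; per mole, 2.573×10⁵ J mol⁻¹.
Energy required: 1.065×10⁻⁴ × 2.573×10⁵ = 27.40 J.
Time: 27.40 J / 0.00404 W = 6780 s.

t ≈ 6780 s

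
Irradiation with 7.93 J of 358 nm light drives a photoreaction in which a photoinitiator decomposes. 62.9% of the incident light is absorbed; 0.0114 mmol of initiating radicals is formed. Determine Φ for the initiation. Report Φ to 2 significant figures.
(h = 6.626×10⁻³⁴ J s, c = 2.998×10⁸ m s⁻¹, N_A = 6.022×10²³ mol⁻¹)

Product: 0.0114 mmol = 1.14×10⁻⁵ mol.
Photon energy at 358 nm: hc/λ = (6.626×10⁻³⁴)(2.998×10⁸)/(358×10⁻⁹) = 5.549×10⁻¹⁹ J.
Photons incident: 7.93 / 5.549×10⁻¹⁹ = 1.429×10¹⁹, i.e. 1.429×10¹⁹/6.022×10²³ = 2.373×10⁻⁵ mol.
Photons absorbed: 0.629 × 2.373×10⁻⁵ = 1.493×10⁻⁵ mol.
Φ = 1.14×10⁻⁵ mol / 1.493×10⁻⁵ mol photons = 0.76.

Φ = 0.76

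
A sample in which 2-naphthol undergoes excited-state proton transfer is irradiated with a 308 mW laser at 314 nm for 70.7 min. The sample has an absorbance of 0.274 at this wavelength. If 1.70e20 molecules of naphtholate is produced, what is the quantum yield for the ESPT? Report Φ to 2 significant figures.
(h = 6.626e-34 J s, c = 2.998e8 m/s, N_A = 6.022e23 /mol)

Φ = 0.18

Product: 1.70e20 / 6.022e23 = 2.823e-4 mol.
Photon energy at 314 nm: hc/λ = (6.626e-34)(2.998e8)/(314e-9) = 6.326e-19 J.
Energy delivered: (308 mW)(4242 s) = 1307 J.
Photons incident: 1307 / 6.326e-19 = 2.066e21, i.e. 2.066e21/6.022e23 = 0.003431 mol.
Fraction absorbed: 1 − 10^(−0.274) = 0.4679.
Photons absorbed: 0.4679 × 0.003431 = 0.001605 mol.
Φ = 2.823e-4 mol / 0.001605 mol photons = 0.18.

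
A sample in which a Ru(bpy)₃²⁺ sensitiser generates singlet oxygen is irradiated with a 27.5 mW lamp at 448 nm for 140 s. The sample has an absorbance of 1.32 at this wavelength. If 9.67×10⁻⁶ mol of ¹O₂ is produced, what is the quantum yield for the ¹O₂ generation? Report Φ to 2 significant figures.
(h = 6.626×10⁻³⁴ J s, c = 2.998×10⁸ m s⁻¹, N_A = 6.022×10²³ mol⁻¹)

Φ = 0.70

Photon energy at 448 nm: hc/λ = (6.626×10⁻³⁴)(2.998×10⁸)/(448×10⁻⁹) = 4.434×10⁻¹⁹ J.
Energy delivered: (27.5 mW)(140 s) = 3.850 J.
Photons incident: 3.850 / 4.434×10⁻¹⁹ = 8.683×10¹⁸, i.e. 8.683×10¹⁸/6.022×10²³ = 1.442×10⁻⁵ mol.
Fraction absorbed: 1 − 10^(−1.32) = 0.9521.
Photons absorbed: 0.9521 × 1.442×10⁻⁵ = 1.373×10⁻⁵ mol.
Φ = 9.67×10⁻⁶ mol / 1.373×10⁻⁵ mol photons = 0.70.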